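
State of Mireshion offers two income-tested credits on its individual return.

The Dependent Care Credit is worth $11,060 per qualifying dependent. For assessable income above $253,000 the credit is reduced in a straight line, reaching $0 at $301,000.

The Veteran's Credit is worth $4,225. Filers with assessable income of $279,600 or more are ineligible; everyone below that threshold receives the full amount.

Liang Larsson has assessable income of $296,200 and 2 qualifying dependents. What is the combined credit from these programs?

Dependent Care Credit: base = 2 × $11,060 = $22,120. $296,200 is $43,200 into a $48,000 phase-out range, leaving 4,800/48,000 of the credit: $22,120 × 4,800/48,000 = $2,212.
Veteran's Credit: $296,200 meets or exceeds the $279,600 cutoff, so the credit is $0.
Total: $2,212 + $0 = $2,212.

$2,212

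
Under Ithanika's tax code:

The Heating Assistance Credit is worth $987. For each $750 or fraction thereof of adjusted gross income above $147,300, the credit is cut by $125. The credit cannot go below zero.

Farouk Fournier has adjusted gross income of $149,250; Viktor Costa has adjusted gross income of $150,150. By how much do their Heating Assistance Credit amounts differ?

$125

Farouk ($149,250): Heating Assistance Credit: income exceeds $147,300 by $1,950, which is 3 full-or-partial $750 increments; reduction = 3 × $125 = $375, leaving $612.
Viktor ($150,150): Heating Assistance Credit: income exceeds $147,300 by $2,850, which is 4 full-or-partial $750 increments; reduction = 4 × $125 = $500, leaving $487.
Difference: |$612 − $487| = $125.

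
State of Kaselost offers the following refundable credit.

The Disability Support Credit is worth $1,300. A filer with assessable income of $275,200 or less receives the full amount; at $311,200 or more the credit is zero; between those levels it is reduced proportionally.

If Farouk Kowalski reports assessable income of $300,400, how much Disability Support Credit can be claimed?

Disability Support Credit: $300,400 is $25,200 into a $36,000 phase-out range, leaving 10,800/36,000 of the credit: $1,300 × 10,800/36,000 = $390.

$390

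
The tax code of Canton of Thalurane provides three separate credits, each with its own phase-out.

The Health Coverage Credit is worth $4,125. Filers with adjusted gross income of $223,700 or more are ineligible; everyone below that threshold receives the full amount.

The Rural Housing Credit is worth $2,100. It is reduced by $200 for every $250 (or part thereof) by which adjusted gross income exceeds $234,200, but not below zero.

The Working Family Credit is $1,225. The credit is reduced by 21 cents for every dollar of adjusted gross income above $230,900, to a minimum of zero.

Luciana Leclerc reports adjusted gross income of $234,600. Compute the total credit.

$2,148

Health Coverage Credit: $234,600 meets or exceeds the $223,700 cutoff, so the credit is $0.
Rural Housing Credit: income exceeds $234,200 by $400, which is 2 full-or-partial $250 increments; reduction = 2 × $200 = $400, leaving $1,700.
Working Family Credit: 21% of the $3,700 excess over $230,900 is $777; credit = $1,225 − $777 = $448.
Total: $0 + $1,700 + $448 = $2,148.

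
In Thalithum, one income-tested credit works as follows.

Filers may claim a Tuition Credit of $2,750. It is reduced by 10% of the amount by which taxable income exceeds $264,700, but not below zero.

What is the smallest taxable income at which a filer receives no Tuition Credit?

The credit falls by 10% of each dollar above $264,700, so it reaches zero when the excess is $2,750 / 10% = $27,500: income = $264,700 + $27,500 = $292,200.

$292,200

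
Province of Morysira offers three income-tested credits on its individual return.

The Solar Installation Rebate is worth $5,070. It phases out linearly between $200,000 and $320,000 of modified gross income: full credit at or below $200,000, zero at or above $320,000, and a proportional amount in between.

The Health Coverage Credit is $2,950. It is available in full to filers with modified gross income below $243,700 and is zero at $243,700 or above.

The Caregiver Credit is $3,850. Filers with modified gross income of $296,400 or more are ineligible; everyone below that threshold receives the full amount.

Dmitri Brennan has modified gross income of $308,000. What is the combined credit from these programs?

Solar Installation Rebate: $308,000 is $108,000 into a $120,000 phase-out range, leaving 12,000/120,000 of the credit: $5,070 × 12,000/120,000 = $507.
Health Coverage Credit: $308,000 meets or exceeds the $243,700 cutoff, so the credit is $0.
Caregiver Credit: $308,000 meets or exceeds the $296,400 cutoff, so the credit is $0.
Total: $507 + $0 + $0 = $507.

$507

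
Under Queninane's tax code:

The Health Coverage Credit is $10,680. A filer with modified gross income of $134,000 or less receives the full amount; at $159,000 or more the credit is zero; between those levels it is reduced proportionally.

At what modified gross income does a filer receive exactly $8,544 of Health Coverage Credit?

$8,544 is 8,544/10,680 of the full $10,680, so 2,136/10,680 of the $25,000 range has been used: income = $134,000 + $25,000 × 2,136/10,680 = $139,000.

$139,000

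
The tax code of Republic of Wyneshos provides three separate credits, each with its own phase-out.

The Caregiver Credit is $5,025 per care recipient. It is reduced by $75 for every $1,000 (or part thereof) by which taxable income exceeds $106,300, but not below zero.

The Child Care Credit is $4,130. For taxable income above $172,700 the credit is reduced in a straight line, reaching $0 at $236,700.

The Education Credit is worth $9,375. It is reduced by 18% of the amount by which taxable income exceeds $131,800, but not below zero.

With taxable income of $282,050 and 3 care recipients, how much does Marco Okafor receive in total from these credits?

$1,875

Caregiver Credit: base = 3 × $5,025 = $15,075. income exceeds $106,300 by $175,750, which is 176 full-or-partial $1,000 increments; reduction = 176 × $75 = $13,200, leaving $1,875.
Child Care Credit: $282,050 is at or above $236,700, so the credit is $0.
Education Credit: 18% of the $150,250 excess over $131,800 is $27,045 ≥ base, so the credit is $0.
Total: $1,875 + $0 + $0 = $1,875.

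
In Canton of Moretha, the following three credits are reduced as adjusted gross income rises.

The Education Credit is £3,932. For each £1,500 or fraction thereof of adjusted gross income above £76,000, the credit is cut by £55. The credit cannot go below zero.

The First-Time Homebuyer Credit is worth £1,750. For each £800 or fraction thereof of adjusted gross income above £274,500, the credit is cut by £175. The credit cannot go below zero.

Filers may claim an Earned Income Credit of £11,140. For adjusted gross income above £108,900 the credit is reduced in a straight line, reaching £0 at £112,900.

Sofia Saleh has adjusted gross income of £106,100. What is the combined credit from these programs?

£15,667

Education Credit: income exceeds £76,000 by £30,100, which is 21 full-or-partial £1,500 increments; reduction = 21 × £55 = £1,155, leaving £2,777.
First-Time Homebuyer Credit: £106,100 is at or below the £274,500 threshold, so the full £1,750 applies.
Earned Income Credit: £106,100 is at or below the £108,900 threshold, so the full £11,140 applies.
Total: £2,777 + £1,750 + £11,140 = £15,667.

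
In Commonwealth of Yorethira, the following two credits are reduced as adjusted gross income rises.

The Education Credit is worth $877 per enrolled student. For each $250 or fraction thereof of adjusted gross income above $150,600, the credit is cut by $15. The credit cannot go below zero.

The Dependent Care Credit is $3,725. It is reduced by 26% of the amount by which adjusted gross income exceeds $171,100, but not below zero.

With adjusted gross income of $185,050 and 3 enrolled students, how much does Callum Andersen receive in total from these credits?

Education Credit: base = 3 × $877 = $2,631. income exceeds $150,600 by $34,450, which is 138 full-or-partial $250 increments; reduction = 138 × $15 = $2,070, leaving $561.
Dependent Care Credit: 26% of the $13,950 excess over $171,100 is $3,627; credit = $3,725 − $3,627 = $98.
Total: $561 + $98 = $659.

$659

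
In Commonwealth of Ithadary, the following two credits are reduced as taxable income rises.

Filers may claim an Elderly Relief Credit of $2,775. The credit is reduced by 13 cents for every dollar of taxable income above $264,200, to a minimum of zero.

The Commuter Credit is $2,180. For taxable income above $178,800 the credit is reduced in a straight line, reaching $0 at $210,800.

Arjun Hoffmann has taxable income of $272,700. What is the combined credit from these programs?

$1,670

Elderly Relief Credit: 13% of the $8,500 excess over $264,200 is $1,105; credit = $2,775 − $1,105 = $1,670.
Commuter Credit: $272,700 is at or above $210,800, so the credit is $0.
Total: $1,670 + $0 = $1,670.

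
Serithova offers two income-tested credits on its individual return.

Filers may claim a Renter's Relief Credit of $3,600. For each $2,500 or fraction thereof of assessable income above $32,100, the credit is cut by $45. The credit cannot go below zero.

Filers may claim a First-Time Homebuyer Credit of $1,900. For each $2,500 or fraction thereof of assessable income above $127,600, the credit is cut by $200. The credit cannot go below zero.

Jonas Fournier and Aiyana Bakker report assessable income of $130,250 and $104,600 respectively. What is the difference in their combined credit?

Jonas ($130,250): Renter's Relief Credit: income exceeds $32,100 by $98,150, which is 40 full-or-partial $2,500 increments; reduction = 40 × $45 = $1,800, leaving $1,800. First-Time Homebuyer Credit: income exceeds $127,600 by $2,650, which is 2 full-or-partial $2,500 increments; reduction = 2 × $200 = $400, leaving $1,500. total $1,800 + $1,500 = $3,300
Aiyana ($104,600): Renter's Relief Credit: income exceeds $32,100 by $72,500, which is 29 full-or-partial $2,500 increments; reduction = 29 × $45 = $1,305, leaving $2,295. First-Time Homebuyer Credit: $104,600 is at or below the $127,600 threshold, so the full $1,900 applies. total $2,295 + $1,900 = $4,195
Difference: |$3,300 − $4,195| = $895.

$895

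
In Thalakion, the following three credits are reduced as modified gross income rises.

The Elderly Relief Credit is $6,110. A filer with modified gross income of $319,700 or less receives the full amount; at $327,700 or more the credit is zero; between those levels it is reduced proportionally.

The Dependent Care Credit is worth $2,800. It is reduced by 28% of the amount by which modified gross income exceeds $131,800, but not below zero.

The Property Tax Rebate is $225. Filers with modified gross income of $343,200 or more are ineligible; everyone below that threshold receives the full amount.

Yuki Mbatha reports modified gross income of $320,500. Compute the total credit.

Elderly Relief Credit: $320,500 is $800 into a $8,000 phase-out range, leaving 7,200/8,000 of the credit: $6,110 × 7,200/8,000 = $5,499.
Dependent Care Credit: 28% of the $188,700 excess over $131,800 is $52,836 ≥ base, so the credit is $0.
Property Tax Rebate: $320,500 is below the $343,200 cutoff, so the full $225 applies.
Total: $5,499 + $0 + $225 = $5,724.

$5,724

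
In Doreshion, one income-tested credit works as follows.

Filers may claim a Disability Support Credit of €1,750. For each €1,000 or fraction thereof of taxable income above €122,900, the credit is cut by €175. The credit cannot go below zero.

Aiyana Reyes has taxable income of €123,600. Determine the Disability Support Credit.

€1,575

Disability Support Credit: income exceeds €122,900 by €700, which is 1 full-or-partial €1,000 increment; reduction = 1 × €175 = €175, leaving €1,575.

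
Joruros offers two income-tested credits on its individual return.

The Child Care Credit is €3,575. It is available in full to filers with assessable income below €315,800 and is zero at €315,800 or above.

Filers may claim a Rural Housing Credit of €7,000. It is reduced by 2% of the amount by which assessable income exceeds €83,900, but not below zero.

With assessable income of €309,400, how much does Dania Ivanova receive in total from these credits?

€6,065

Child Care Credit: €309,400 is below the €315,800 cutoff, so the full €3,575 applies.
Rural Housing Credit: 2% of the €225,500 excess over €83,900 is €4,510; credit = €7,000 − €4,510 = €2,490.
Total: €3,575 + €2,490 = €6,065.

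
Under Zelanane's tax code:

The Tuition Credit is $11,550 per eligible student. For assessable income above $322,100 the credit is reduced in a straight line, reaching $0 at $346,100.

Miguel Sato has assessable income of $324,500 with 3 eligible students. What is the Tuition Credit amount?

Tuition Credit: base = 3 × $11,550 = $34,650. $324,500 is $2,400 into a $24,000 phase-out range, leaving 21,600/24,000 of the credit: $34,650 × 21,600/24,000 = $31,185.

$31,185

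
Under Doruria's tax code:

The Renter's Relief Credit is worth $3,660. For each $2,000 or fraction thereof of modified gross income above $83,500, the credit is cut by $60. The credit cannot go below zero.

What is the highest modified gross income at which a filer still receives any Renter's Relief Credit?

After 60 increments the reduction is 60 × $60 = $3,600, leaving $60; one more increment wipes it out. Increment 60 ends at excess 60 × $2,000 = $120,000, so the highest qualifying income is $83,500 + $120,000 = $203,500.

$203,500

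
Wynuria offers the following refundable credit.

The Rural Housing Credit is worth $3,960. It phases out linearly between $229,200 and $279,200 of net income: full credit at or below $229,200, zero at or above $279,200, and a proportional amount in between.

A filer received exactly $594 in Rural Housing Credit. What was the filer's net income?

$271,700

$594 is 594/3,960 of the full $3,960, so 3,366/3,960 of the $50,000 range has been used: income = $229,200 + $50,000 × 3,366/3,960 = $271,700.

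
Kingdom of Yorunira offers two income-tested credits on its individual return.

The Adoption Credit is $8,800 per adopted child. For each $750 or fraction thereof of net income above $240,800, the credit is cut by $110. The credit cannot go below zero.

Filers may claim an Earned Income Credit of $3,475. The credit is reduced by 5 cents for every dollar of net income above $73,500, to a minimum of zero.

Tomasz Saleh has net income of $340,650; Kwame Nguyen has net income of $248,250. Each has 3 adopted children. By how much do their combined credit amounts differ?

Tomasz ($340,650): Adoption Credit: base = 3 × $8,800 = $26,400. income exceeds $240,800 by $99,850, which is 134 full-or-partial $750 increments; reduction = 134 × $110 = $14,740, leaving $11,660. Earned Income Credit: 5% of the $267,150 excess over $73,500 is $13,357.50 ≥ base, so the credit is $0. total $11,660 + $0 = $11,660
Kwame ($248,250): Adoption Credit: base = 3 × $8,800 = $26,400. income exceeds $240,800 by $7,450, which is 10 full-or-partial $750 increments; reduction = 10 × $110 = $1,100, leaving $25,300. Earned Income Credit: 5% of the $174,750 excess over $73,500 is $8,737.50 ≥ base, so the credit is $0. total $25,300 + $0 = $25,300
Difference: |$11,660 − $25,300| = $13,640.

$13,640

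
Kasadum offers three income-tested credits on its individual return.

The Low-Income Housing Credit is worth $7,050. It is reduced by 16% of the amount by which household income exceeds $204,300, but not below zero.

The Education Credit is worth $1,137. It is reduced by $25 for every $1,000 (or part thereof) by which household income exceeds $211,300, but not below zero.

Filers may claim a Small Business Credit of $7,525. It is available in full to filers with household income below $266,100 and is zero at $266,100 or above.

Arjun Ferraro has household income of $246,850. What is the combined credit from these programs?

$8,004

Low-Income Housing Credit: 16% of the $42,550 excess over $204,300 is $6,808; credit = $7,050 − $6,808 = $242.
Education Credit: income exceeds $211,300 by $35,550, which is 36 full-or-partial $1,000 increments; reduction = 36 × $25 = $900, leaving $237.
Small Business Credit: $246,850 is below the $266,100 cutoff, so the full $7,525 applies.
Total: $242 + $237 + $7,525 = $8,004.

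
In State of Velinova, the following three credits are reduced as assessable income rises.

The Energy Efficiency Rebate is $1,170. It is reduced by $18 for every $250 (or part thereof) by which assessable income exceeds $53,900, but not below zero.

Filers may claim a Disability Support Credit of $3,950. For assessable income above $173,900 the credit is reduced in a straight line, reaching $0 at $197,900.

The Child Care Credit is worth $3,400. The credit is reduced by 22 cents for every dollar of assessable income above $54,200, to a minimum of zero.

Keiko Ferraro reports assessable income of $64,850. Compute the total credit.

$5,385

Energy Efficiency Rebate: income exceeds $53,900 by $10,950, which is 44 full-or-partial $250 increments; reduction = 44 × $18 = $792, leaving $378.
Disability Support Credit: $64,850 is at or below the $173,900 threshold, so the full $3,950 applies.
Child Care Credit: 22% of the $10,650 excess over $54,200 is $2,343; credit = $3,400 − $2,343 = $1,057.
Total: $378 + $3,950 + $1,057 = $5,385.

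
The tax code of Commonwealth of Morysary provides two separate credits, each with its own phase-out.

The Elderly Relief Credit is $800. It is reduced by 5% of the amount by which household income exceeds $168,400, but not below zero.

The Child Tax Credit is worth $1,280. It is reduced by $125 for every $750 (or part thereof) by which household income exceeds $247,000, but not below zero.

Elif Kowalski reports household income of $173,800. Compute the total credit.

$1,810

Elderly Relief Credit: 5% of the $5,400 excess over $168,400 is $270; credit = $800 − $270 = $530.
Child Tax Credit: $173,800 is at or below the $247,000 threshold, so the full $1,280 applies.
Total: $530 + $1,280 = $1,810.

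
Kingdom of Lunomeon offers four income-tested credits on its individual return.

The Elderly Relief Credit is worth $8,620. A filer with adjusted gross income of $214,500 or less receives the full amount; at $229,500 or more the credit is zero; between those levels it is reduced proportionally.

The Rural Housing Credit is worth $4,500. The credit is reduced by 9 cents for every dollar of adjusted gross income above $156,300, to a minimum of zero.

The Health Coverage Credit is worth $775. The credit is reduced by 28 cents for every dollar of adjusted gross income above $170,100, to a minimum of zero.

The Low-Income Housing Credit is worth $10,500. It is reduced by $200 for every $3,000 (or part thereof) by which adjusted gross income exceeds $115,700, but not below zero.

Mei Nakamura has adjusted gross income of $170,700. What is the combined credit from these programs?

$19,131

Elderly Relief Credit: $170,700 is at or below the $214,500 threshold, so the full $8,620 applies.
Rural Housing Credit: 9% of the $14,400 excess over $156,300 is $1,296; credit = $4,500 − $1,296 = $3,204.
Health Coverage Credit: 28% of the $600 excess over $170,100 is $168; credit = $775 − $168 = $607.
Low-Income Housing Credit: income exceeds $115,700 by $55,000, which is 19 full-or-partial $3,000 increments; reduction = 19 × $200 = $3,800, leaving $6,700.
Total: $8,620 + $3,204 + $607 + $6,700 = $19,131.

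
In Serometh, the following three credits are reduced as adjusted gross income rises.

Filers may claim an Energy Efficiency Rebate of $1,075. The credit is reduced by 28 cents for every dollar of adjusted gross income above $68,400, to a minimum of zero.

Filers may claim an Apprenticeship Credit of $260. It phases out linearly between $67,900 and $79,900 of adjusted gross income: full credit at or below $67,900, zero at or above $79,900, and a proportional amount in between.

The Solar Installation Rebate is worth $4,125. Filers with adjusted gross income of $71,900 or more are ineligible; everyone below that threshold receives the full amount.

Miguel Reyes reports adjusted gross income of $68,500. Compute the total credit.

$5,419

Energy Efficiency Rebate: 28% of the $100 excess over $68,400 is $28; credit = $1,075 − $28 = $1,047.
Apprenticeship Credit: $68,500 is $600 into a $12,000 phase-out range, leaving 11,400/12,000 of the credit: $260 × 11,400/12,000 = $247.
Solar Installation Rebate: $68,500 is below the $71,900 cutoff, so the full $4,125 applies.
Total: $1,047 + $247 + $4,125 = $5,419.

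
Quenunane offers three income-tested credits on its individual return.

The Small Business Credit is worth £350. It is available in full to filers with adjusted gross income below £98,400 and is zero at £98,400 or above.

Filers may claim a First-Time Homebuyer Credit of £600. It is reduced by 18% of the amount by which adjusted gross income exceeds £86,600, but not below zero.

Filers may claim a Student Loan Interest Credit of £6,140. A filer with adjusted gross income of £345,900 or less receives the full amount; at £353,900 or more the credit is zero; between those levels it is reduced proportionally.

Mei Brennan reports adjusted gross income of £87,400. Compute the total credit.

£6,946

Small Business Credit: £87,400 is below the £98,400 cutoff, so the full £350 applies.
First-Time Homebuyer Credit: 18% of the £800 excess over £86,600 is £144; credit = £600 − £144 = £456.
Student Loan Interest Credit: £87,400 is at or below the £345,900 threshold, so the full £6,140 applies.
Total: £350 + £456 + £6,140 = £6,946.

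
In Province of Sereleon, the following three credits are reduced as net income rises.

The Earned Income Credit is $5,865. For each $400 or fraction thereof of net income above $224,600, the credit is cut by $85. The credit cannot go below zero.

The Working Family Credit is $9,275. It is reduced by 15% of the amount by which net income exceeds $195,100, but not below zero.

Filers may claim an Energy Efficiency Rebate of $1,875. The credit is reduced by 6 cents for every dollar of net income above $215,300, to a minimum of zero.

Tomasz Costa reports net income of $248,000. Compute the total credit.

Earned Income Credit: income exceeds $224,600 by $23,400, which is 59 full-or-partial $400 increments; reduction = 59 × $85 = $5,015, leaving $850.
Working Family Credit: 15% of the $52,900 excess over $195,100 is $7,935; credit = $9,275 − $7,935 = $1,340.
Energy Efficiency Rebate: 6% of the $32,700 excess over $215,300 is $1,962 ≥ base, so the credit is $0.
Total: $850 + $1,340 + $0 = $2,190.

$2,190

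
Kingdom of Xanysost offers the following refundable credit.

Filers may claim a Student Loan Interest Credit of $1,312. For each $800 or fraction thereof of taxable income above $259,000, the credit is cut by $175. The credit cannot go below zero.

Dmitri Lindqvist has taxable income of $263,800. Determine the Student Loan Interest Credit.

$262

Student Loan Interest Credit: income exceeds $259,000 by $4,800, which is 6 full-or-partial $800 increments; reduction = 6 × $175 = $1,050, leaving $262.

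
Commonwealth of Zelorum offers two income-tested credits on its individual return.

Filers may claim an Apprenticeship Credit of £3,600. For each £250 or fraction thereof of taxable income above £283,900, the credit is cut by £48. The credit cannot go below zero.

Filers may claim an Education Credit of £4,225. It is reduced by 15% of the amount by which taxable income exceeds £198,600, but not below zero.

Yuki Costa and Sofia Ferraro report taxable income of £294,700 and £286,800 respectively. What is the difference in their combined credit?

Yuki (£294,700): Apprenticeship Credit: income exceeds £283,900 by £10,800, which is 44 full-or-partial £250 increments; reduction = 44 × £48 = £2,112, leaving £1,488. Education Credit: 15% of the £96,100 excess over £198,600 is £14,415 ≥ base, so the credit is £0. total £1,488 + £0 = £1,488
Sofia (£286,800): Apprenticeship Credit: income exceeds £283,900 by £2,900, which is 12 full-or-partial £250 increments; reduction = 12 × £48 = £576, leaving £3,024. Education Credit: 15% of the £88,200 excess over £198,600 is £13,230 ≥ base, so the credit is £0. total £3,024 + £0 = £3,024
Difference: |£1,488 − £3,024| = £1,536.

£1,536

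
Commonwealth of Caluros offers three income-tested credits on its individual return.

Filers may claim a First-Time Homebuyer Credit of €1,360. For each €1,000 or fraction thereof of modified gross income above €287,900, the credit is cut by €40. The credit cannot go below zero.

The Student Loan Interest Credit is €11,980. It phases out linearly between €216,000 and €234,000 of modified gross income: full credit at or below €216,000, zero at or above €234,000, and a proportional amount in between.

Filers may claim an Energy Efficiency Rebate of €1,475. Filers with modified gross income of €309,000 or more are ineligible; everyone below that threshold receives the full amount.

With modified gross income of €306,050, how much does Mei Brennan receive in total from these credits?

First-Time Homebuyer Credit: income exceeds €287,900 by €18,150, which is 19 full-or-partial €1,000 increments; reduction = 19 × €40 = €760, leaving €600.
Student Loan Interest Credit: €306,050 is at or above €234,000, so the credit is €0.
Energy Efficiency Rebate: €306,050 is below the €309,000 cutoff, so the full €1,475 applies.
Total: €600 + €0 + €1,475 = €2,075.

€2,075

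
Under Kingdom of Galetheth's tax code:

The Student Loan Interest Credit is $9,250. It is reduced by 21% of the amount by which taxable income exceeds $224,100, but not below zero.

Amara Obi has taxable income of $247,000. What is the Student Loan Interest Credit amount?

$4,441

Student Loan Interest Credit: 21% of the $22,900 excess over $224,100 is $4,809; credit = $9,250 − $4,809 = $4,441.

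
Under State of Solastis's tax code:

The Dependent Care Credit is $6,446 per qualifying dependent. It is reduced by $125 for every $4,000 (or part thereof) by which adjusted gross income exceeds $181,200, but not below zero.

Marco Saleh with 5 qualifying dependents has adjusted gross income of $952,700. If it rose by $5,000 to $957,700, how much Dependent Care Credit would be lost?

$250

At $952,700 — base = 5 × $6,446 = $32,230. income exceeds $181,200 by $771,500, which is 193 full-or-partial $4,000 increments; reduction = 193 × $125 = $24,125, leaving $8,105.
At $957,700 — base = 5 × $6,446 = $32,230. income exceeds $181,200 by $776,500, which is 195 full-or-partial $4,000 increments; reduction = 195 × $125 = $24,375, leaving $7,855.
Lost: $8,105 − $7,855 = $250.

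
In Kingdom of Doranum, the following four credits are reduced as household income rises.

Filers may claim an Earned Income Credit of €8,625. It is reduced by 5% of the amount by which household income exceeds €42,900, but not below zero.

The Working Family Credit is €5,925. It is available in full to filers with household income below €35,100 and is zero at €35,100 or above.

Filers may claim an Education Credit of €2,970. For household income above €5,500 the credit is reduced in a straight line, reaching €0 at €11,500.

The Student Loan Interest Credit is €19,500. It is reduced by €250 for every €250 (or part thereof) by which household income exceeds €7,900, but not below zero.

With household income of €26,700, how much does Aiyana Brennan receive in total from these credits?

Earned Income Credit: €26,700 is at or below the €42,900 threshold, so the full €8,625 applies.
Working Family Credit: €26,700 is below the €35,100 cutoff, so the full €5,925 applies.
Education Credit: €26,700 is at or above €11,500, so the credit is €0.
Student Loan Interest Credit: income exceeds €7,900 by €18,800, which is 76 full-or-partial €250 increments; reduction = 76 × €250 = €19,000, leaving €500.
Total: €8,625 + €5,925 + €0 + €500 = €15,050.

€15,050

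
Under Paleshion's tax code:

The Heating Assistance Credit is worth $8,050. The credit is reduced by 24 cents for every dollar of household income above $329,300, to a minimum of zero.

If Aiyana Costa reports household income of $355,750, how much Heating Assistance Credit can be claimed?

$1,702

Heating Assistance Credit: 24% of the $26,450 excess over $329,300 is $6,348; credit = $8,050 − $6,348 = $1,702.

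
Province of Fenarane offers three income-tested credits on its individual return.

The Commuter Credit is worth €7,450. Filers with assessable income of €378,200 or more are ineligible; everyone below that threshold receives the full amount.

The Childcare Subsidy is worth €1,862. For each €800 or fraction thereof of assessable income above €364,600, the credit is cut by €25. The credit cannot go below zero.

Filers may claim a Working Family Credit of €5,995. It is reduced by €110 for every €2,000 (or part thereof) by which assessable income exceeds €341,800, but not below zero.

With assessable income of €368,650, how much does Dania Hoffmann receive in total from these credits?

Commuter Credit: €368,650 is below the €378,200 cutoff, so the full €7,450 applies.
Childcare Subsidy: income exceeds €364,600 by €4,050, which is 6 full-or-partial €800 increments; reduction = 6 × €25 = €150, leaving €1,712.
Working Family Credit: income exceeds €341,800 by €26,850, which is 14 full-or-partial €2,000 increments; reduction = 14 × €110 = €1,540, leaving €4,455.
Total: €7,450 + €1,712 + €4,455 = €13,617.

€13,617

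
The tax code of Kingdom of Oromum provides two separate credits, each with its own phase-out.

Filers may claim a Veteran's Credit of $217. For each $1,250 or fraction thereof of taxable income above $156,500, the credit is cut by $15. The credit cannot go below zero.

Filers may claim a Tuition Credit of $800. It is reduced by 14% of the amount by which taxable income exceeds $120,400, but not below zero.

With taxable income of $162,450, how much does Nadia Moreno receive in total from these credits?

Veteran's Credit: income exceeds $156,500 by $5,950, which is 5 full-or-partial $1,250 increments; reduction = 5 × $15 = $75, leaving $142.
Tuition Credit: 14% of the $42,050 excess over $120,400 is $5,887 ≥ base, so the credit is $0.
Total: $142 + $0 = $142.

$142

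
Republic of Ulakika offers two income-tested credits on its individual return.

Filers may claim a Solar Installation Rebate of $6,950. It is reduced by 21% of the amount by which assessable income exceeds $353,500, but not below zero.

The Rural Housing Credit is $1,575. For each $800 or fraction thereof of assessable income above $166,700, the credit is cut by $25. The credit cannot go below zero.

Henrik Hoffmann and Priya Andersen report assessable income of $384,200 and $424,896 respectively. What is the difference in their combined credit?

Henrik ($384,200): Solar Installation Rebate: 21% of the $30,700 excess over $353,500 is $6,447; credit = $6,950 − $6,447 = $503. Rural Housing Credit: income exceeds $166,700 by $217,500 → 272 increments × $25 = $6,800 ≥ base, so the credit is $0. total $503 + $0 = $503
Priya ($424,896): Solar Installation Rebate: 21% of the $71,396 excess over $353,500 is $14,993.16 ≥ base, so the credit is $0. Rural Housing Credit: income exceeds $166,700 by $258,196 → 323 increments × $25 = $8,075 ≥ base, so the credit is $0. total $0 + $0 = $0
Difference: |$503 − $0| = $503.

$503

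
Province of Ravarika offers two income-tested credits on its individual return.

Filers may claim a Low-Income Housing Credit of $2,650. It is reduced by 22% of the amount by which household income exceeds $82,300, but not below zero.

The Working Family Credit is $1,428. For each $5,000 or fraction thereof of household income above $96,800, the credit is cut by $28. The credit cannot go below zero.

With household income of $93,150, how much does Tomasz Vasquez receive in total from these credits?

Low-Income Housing Credit: 22% of the $10,850 excess over $82,300 is $2,387; credit = $2,650 − $2,387 = $263.
Working Family Credit: $93,150 is at or below the $96,800 threshold, so the full $1,428 applies.
Total: $263 + $1,428 = $1,691.

$1,691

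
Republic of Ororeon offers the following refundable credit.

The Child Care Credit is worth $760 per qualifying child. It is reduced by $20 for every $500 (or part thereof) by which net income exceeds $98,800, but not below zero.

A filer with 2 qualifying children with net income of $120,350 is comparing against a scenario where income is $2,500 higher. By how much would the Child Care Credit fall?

At $120,350 — base = 2 × $760 = $1,520. income exceeds $98,800 by $21,550, which is 44 full-or-partial $500 increments; reduction = 44 × $20 = $880, leaving $640.
At $122,850 — base = 2 × $760 = $1,520. income exceeds $98,800 by $24,050, which is 49 full-or-partial $500 increments; reduction = 49 × $20 = $980, leaving $540.
Lost: $640 − $540 = $100.

$100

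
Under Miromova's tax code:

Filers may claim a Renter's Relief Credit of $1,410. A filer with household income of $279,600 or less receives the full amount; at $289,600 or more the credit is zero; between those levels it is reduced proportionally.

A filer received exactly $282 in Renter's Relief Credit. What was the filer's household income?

$282 is 282/1,410 of the full $1,410, so 1,128/1,410 of the $10,000 range has been used: income = $279,600 + $10,000 × 1,128/1,410 = $287,600.

$287,600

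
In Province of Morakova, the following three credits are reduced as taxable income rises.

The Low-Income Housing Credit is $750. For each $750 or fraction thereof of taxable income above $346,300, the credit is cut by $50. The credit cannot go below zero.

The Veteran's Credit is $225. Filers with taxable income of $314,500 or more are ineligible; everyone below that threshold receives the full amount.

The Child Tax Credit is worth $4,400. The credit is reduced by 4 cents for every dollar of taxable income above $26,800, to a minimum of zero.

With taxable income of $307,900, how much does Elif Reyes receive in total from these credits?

$975

Low-Income Housing Credit: $307,900 is at or below the $346,300 threshold, so the full $750 applies.
Veteran's Credit: $307,900 is below the $314,500 cutoff, so the full $225 applies.
Child Tax Credit: 4% of the $281,100 excess over $26,800 is $11,244 ≥ base, so the credit is $0.
Total: $750 + $225 + $0 = $975.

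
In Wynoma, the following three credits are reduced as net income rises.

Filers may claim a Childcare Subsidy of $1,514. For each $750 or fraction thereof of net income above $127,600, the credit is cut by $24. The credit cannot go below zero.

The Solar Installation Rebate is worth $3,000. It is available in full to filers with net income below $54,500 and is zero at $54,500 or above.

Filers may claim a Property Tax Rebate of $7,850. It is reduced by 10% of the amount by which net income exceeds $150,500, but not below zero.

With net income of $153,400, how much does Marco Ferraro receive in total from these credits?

$8,234

Childcare Subsidy: income exceeds $127,600 by $25,800, which is 35 full-or-partial $750 increments; reduction = 35 × $24 = $840, leaving $674.
Solar Installation Rebate: $153,400 meets or exceeds the $54,500 cutoff, so the credit is $0.
Property Tax Rebate: 10% of the $2,900 excess over $150,500 is $290; credit = $7,850 − $290 = $7,560.
Total: $674 + $0 + $7,560 = $8,234.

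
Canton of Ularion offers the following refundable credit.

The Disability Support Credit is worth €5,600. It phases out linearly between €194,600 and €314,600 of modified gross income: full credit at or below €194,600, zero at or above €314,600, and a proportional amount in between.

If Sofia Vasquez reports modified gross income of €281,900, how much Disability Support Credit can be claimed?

€1,526

Disability Support Credit: €281,900 is €87,300 into a €120,000 phase-out range, leaving 32,700/120,000 of the credit: €5,600 × 32,700/120,000 = €1,526.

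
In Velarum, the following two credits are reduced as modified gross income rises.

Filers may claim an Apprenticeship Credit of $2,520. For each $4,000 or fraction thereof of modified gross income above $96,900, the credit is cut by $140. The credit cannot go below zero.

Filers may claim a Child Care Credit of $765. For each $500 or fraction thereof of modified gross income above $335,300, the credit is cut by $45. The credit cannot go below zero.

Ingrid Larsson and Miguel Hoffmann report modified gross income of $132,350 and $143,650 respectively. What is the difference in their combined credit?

Ingrid ($132,350): Apprenticeship Credit: income exceeds $96,900 by $35,450, which is 9 full-or-partial $4,000 increments; reduction = 9 × $140 = $1,260, leaving $1,260. Child Care Credit: $132,350 is at or below the $335,300 threshold, so the full $765 applies. total $1,260 + $765 = $2,025
Miguel ($143,650): Apprenticeship Credit: income exceeds $96,900 by $46,750, which is 12 full-or-partial $4,000 increments; reduction = 12 × $140 = $1,680, leaving $840. Child Care Credit: $143,650 is at or below the $335,300 threshold, so the full $765 applies. total $840 + $765 = $1,605
Difference: |$2,025 − $1,605| = $420.

$420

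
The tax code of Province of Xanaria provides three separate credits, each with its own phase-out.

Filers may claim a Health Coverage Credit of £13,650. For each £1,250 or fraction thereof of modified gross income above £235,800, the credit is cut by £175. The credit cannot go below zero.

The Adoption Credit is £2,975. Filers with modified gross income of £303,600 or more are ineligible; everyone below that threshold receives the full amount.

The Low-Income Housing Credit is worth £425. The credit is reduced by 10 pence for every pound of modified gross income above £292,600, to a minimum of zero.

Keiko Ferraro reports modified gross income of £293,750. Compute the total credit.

£8,710

Health Coverage Credit: income exceeds £235,800 by £57,950, which is 47 full-or-partial £1,250 increments; reduction = 47 × £175 = £8,225, leaving £5,425.
Adoption Credit: £293,750 is below the £303,600 cutoff, so the full £2,975 applies.
Low-Income Housing Credit: 10% of the £1,150 excess over £292,600 is £115; credit = £425 − £115 = £310.
Total: £5,425 + £2,975 + £310 = £8,710.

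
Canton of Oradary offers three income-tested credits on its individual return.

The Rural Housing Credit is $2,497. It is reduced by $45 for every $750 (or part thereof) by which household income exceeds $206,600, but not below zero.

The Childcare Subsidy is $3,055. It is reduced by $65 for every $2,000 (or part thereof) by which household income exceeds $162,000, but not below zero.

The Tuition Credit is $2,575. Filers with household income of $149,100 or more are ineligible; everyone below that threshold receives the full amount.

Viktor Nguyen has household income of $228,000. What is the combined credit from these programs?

$2,102

Rural Housing Credit: income exceeds $206,600 by $21,400, which is 29 full-or-partial $750 increments; reduction = 29 × $45 = $1,305, leaving $1,192.
Childcare Subsidy: income exceeds $162,000 by $66,000, which is 33 full-or-partial $2,000 increments; reduction = 33 × $65 = $2,145, leaving $910.
Tuition Credit: $228,000 meets or exceeds the $149,100 cutoff, so the credit is $0.
Total: $1,192 + $910 + $0 = $2,102.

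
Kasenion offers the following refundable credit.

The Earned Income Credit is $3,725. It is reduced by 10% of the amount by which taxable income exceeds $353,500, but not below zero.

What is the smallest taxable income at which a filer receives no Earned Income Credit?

$390,750

The credit falls by 10% of each dollar above $353,500, so it reaches zero when the excess is $3,725 / 10% = $37,250: income = $353,500 + $37,250 = $390,750.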